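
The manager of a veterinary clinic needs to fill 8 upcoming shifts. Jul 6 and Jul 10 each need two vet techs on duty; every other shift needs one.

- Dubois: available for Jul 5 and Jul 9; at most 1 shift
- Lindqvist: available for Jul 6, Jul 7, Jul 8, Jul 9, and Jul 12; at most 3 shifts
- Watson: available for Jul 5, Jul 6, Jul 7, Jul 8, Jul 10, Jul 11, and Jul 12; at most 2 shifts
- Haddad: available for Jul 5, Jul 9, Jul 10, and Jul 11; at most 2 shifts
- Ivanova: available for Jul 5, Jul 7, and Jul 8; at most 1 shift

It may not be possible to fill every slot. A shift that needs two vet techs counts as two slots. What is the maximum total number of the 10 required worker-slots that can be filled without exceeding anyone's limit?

9

Total capacity across all vet techs is 1+3+2+2+1 = 9, and 10 slots are needed, so at most 9 can be filled.
An assignment achieving 9: Jul 6→Lindqvist+Watson, Jul 7→Lindqvist, Jul 8→Ivanova, Jul 9→Dubois, Jul 10→Watson+Haddad, Jul 11→Haddad, Jul 12→Lindqvist.
Loads: Dubois 1/1, Lindqvist 3/3, Watson 2/2, Haddad 2/2, Ivanova 1/1.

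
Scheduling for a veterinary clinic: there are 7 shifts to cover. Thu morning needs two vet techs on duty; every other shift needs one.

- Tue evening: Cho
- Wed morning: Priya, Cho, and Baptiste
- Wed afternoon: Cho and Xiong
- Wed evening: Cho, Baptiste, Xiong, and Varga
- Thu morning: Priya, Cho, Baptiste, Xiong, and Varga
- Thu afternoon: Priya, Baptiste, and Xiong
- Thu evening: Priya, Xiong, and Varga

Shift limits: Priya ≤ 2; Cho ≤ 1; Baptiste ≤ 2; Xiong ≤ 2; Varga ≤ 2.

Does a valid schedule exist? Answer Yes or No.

Tue evening can only be covered by Cho, so that assignment is forced.
One valid schedule: Tue evening→Cho, Wed morning→Priya, Wed afternoon→Xiong, Wed evening→Baptiste, Thu morning→Baptiste+Varga, Thu afternoon→Priya, Thu evening→Xiong.
Loads: Priya 2/2, Cho 1/1, Baptiste 2/2, Xiong 2/2, Varga 1/2 — all within limits.

Yes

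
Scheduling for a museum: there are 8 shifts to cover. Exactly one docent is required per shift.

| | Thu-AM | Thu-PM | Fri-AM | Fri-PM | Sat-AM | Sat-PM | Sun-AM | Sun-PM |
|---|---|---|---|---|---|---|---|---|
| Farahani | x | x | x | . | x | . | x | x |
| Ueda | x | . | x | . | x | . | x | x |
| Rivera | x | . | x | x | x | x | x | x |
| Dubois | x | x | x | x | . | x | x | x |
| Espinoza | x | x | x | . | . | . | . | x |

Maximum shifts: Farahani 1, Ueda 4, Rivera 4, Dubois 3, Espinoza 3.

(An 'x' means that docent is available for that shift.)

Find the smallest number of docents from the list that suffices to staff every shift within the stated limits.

8 slots to fill and no one can take more than 4, so at least ⌈8/4⌉ = 2 docents are needed.
No set of 2 docents can cover every shift (each such set leaves at least one shift with no one available or exceeds a cap).
Farahani, Ueda, and Rivera alone can cover everything: Thu-AM→Ueda, Thu-PM→Farahani, Fri-AM→Ueda, Fri-PM→Rivera, Sat-AM→Ueda, Sat-PM→Rivera, Sun-AM→Ueda, Sun-PM→Rivera.

3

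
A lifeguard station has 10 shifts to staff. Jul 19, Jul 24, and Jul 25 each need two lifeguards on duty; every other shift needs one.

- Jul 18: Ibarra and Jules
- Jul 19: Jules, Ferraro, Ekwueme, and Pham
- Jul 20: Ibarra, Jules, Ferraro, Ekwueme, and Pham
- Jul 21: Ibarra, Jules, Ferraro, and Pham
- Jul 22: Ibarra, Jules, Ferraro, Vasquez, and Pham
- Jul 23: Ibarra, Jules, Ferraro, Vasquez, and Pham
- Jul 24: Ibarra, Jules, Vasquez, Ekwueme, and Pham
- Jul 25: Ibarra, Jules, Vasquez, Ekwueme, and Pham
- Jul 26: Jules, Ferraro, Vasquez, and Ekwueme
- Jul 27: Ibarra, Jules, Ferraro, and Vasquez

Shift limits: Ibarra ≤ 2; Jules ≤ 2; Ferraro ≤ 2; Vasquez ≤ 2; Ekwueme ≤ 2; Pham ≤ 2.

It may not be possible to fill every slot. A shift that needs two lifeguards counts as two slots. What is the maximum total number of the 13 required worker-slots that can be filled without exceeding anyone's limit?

Total capacity across all lifeguards is 2+2+2+2+2+2 = 12, and 13 slots are needed, so at most 12 can be filled.
An assignment achieving 12: Jul 18→Ibarra, Jul 19→Jules+Ferraro, Jul 20→Ekwueme, Jul 21→Ibarra, Jul 22→Vasquez, Jul 23→Vasquez, Jul 24→Ekwueme+Pham, Jul 25→Pham, Jul 26→Jules, Jul 27→Ferraro.
Loads: Ibarra 2/2, Jules 2/2, Ferraro 2/2, Vasquez 2/2, Ekwueme 2/2, Pham 2/2.

12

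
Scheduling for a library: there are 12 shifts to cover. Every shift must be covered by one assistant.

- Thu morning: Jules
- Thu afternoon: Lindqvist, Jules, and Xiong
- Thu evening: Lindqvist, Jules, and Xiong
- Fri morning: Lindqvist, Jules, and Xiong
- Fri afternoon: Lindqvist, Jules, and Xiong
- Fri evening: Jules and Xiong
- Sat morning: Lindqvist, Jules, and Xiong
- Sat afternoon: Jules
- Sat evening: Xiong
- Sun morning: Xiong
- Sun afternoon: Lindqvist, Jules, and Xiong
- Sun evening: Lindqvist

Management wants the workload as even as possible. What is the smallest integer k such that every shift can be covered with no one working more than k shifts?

With 3 assistants and 12 worker-slots to fill, someone must work at least ⌈12/3⌉ = 4 shifts, so k ≥ 4.
k = 4 works: Thu morning→Jules, Thu afternoon→Lindqvist, Thu evening→Lindqvist, Fri morning→Lindqvist, Fri afternoon→Jules, Fri evening→Jules, Sat morning→Xiong, Sat afternoon→Jules, Sat evening→Xiong, Sun morning→Xiong, Sun afternoon→Xiong, Sun evening→Lindqvist.
Loads: Lindqvist 4, Jules 4, Xiong 4 — all ≤ 4.

4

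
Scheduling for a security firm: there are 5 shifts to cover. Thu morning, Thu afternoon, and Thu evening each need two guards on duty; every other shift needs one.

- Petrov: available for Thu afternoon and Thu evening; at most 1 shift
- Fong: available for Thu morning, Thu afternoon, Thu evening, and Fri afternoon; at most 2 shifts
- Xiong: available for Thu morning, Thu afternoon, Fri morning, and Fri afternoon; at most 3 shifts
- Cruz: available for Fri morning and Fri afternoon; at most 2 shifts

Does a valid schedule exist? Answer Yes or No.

Total capacity is 8 and 8 slots are needed, so capacity alone doesn't rule it out.
Shifts {Thu morning, Thu afternoon, Thu evening} need 6 worker-slots in total, but the guards available for any of those shifts (Petrov, Fong, and Xiong) can supply at most 5 among them. So no valid schedule exists.

No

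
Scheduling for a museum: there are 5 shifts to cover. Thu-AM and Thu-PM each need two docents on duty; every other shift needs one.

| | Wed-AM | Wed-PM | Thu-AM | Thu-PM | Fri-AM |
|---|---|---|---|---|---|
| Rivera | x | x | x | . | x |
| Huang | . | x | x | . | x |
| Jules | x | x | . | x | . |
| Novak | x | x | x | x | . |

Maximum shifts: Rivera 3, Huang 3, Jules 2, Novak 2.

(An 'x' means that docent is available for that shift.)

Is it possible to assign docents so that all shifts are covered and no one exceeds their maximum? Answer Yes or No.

Yes

Thu-PM can only be covered by Jules and Novak, so that assignment is forced.
One valid schedule: Wed-AM→Rivera, Wed-PM→Huang, Thu-AM→Rivera+Huang, Thu-PM→Jules+Novak, Fri-AM→Rivera.
Loads: Rivera 3/3, Huang 2/3, Jules 1/2, Novak 1/2 — all within limits.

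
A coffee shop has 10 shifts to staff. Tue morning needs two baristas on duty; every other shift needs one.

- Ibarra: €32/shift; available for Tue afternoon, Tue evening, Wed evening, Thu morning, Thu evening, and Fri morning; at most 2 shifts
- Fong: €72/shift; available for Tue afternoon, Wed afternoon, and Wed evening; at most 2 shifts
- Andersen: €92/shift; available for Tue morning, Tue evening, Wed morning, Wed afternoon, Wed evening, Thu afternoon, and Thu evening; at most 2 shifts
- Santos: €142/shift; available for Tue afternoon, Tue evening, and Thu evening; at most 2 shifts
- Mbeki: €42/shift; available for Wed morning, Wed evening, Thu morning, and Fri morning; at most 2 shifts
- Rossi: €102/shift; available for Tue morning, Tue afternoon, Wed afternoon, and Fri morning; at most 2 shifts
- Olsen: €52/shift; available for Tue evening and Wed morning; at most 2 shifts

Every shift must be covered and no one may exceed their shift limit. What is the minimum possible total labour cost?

Tue morning can only be covered by Andersen and Rossi, so that assignment is forced.
Thu afternoon can only be covered by Andersen, so that assignment is forced.
Picking the cheapest available barista for each shift independently would cost €592, but that ignores the shift limits.
An optimal schedule: Tue morning→Andersen+Rossi, Tue afternoon→Fong, Tue evening→Olsen, Wed morning→Olsen, Wed afternoon→Fong, Wed evening→Mbeki, Thu morning→Ibarra, Thu afternoon→Andersen, Thu evening→Ibarra, Fri morning→Mbeki.
Total: 92 + 102 + 72 + 52 + 52 + 72 + 42 + 32 + 92 + 32 + 42 = €682.

€682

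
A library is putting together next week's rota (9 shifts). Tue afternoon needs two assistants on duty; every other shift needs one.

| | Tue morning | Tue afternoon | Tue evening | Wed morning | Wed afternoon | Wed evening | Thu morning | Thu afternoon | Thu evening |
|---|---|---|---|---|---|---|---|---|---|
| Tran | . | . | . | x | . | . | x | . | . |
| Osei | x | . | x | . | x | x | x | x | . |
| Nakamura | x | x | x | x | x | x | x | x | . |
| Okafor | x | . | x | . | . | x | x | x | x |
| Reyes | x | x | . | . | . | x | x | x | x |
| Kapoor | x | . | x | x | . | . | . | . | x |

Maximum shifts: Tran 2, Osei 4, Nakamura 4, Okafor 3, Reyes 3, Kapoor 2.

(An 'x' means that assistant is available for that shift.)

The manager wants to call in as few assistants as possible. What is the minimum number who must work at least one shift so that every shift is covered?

10 slots to fill and no one can take more than 4, so at least ⌈10/4⌉ = 3 assistants are needed.
Osei, Nakamura, and Reyes alone can cover everything: Tue morning→Osei, Tue afternoon→Nakamura+Reyes, Tue evening→Osei, Wed morning→Nakamura, Wed afternoon→Osei, Wed evening→Osei, Thu morning→Nakamura, Thu afternoon→Nakamura, Thu evening→Reyes.

3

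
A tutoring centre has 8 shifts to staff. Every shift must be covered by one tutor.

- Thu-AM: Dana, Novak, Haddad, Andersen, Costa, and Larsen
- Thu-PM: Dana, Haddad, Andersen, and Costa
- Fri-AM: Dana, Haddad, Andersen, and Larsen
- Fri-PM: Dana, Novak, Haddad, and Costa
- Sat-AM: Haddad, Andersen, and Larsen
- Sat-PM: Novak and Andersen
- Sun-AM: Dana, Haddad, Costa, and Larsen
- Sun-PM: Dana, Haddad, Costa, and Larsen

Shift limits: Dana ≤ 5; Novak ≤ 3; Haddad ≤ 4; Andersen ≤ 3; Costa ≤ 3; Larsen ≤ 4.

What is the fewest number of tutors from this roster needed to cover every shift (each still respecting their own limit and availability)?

8 slots to fill and no one can take more than 5, so at least ⌈8/5⌉ = 2 tutors are needed.
Dana and Andersen alone can cover everything: Thu-AM→Dana, Thu-PM→Dana, Fri-AM→Andersen, Fri-PM→Dana, Sat-AM→Andersen, Sat-PM→Andersen, Sun-AM→Dana, Sun-PM→Dana.

2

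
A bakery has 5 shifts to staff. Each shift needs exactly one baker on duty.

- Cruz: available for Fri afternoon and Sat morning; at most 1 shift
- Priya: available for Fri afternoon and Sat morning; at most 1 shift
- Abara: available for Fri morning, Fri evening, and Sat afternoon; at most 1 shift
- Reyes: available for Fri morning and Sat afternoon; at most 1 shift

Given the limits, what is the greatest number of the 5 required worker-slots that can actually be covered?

Total capacity across all bakers is 1+1+1+1 = 4, and 5 slots are needed, so at most 4 can be filled.
An assignment achieving 4: Fri morning→Reyes, Fri afternoon→Cruz, Fri evening→Abara, Sat morning→Priya.
Loads: Cruz 1/1, Priya 1/1, Abara 1/1, Reyes 1/1.

4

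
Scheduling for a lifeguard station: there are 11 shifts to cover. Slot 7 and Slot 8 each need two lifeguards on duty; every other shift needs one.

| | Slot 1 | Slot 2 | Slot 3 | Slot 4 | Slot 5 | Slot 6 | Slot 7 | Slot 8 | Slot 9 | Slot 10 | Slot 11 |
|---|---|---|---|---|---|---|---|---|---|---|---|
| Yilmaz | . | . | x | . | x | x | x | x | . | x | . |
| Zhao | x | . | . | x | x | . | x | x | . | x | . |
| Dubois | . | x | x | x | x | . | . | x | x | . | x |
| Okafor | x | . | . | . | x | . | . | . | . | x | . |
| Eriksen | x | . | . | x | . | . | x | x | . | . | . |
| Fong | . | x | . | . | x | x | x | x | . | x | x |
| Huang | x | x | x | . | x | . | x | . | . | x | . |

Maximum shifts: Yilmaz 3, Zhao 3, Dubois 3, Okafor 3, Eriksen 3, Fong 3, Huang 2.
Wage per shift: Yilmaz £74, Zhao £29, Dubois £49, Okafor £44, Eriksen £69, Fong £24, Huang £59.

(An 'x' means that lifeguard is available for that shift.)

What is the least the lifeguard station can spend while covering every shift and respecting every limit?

Slot 9 can only be covered by Dubois, so that assignment is forced.
Picking the cheapest available lifeguard for each shift independently would cost £382, but that ignores the shift limits.
An optimal schedule: Slot 1→Okafor, Slot 2→Fong, Slot 3→Dubois, Slot 4→Zhao, Slot 5→Okafor, Slot 6→Fong, Slot 7→Zhao+Huang, Slot 8→Zhao+Dubois, Slot 9→Dubois, Slot 10→Okafor, Slot 11→Fong.
Total: 44 + 24 + 49 + 29 + 44 + 24 + 29 + 59 + 29 + 49 + 49 + 44 + 24 = £497.

£497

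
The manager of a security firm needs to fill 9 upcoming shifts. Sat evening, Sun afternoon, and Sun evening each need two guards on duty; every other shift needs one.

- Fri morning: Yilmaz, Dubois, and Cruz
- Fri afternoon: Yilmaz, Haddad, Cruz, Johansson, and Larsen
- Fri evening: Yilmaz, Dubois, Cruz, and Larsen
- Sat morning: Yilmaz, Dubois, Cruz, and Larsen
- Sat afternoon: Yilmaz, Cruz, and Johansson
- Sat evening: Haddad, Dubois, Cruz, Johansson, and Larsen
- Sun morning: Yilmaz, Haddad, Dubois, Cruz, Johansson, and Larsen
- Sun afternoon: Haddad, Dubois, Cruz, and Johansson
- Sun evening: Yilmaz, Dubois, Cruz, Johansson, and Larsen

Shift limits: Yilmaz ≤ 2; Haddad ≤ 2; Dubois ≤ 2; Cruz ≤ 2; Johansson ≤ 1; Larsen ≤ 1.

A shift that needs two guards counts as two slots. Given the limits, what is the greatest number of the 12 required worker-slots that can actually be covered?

Total capacity across all guards is 2+2+2+2+1+1 = 10, and 12 slots are needed, so at most 10 can be filled.
An assignment achieving 10: Fri morning→Yilmaz, Fri afternoon→Haddad, Fri evening→Dubois, Sat morning→Dubois, Sat afternoon→Yilmaz, Sat evening→Cruz+Johansson, Sun afternoon→Haddad+Cruz, Sun evening→Larsen.
Loads: Yilmaz 2/2, Haddad 2/2, Dubois 2/2, Cruz 2/2, Johansson 1/1, Larsen 1/1.

10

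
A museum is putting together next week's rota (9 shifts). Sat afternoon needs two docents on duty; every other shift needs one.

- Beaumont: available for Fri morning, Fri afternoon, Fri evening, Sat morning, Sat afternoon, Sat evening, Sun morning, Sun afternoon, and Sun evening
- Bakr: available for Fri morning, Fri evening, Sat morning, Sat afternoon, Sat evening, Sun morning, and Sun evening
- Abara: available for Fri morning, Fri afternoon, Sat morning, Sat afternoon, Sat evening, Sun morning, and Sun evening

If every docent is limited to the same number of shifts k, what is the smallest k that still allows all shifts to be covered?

With 3 docents and 10 worker-slots to fill, someone must work at least ⌈10/3⌉ = 4 shifts, so k ≥ 4.
k = 4 works: Fri morning→Beaumont, Fri afternoon→Beaumont, Fri evening→Beaumont, Sat morning→Bakr, Sat afternoon→Bakr+Abara, Sat evening→Bakr, Sun morning→Bakr, Sun afternoon→Beaumont, Sun evening→Abara.
Loads: Beaumont 4, Bakr 4, Abara 2 — all ≤ 4.

4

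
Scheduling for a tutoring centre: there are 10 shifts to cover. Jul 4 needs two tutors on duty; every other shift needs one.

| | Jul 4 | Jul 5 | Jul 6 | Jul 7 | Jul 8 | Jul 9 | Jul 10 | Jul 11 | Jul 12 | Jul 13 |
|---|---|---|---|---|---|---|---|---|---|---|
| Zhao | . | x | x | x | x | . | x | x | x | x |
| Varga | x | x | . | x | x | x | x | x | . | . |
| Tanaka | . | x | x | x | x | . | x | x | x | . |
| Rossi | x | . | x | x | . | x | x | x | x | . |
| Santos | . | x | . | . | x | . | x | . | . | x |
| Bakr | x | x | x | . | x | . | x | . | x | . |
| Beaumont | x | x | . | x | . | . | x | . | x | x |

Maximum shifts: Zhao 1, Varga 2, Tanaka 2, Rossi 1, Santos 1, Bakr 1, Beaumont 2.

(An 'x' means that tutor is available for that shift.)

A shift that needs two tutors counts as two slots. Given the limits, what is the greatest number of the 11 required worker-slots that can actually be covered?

Total capacity across all tutors is 1+2+2+1+1+1+2 = 10, and 11 slots are needed, so at most 10 can be filled.
An assignment achieving 10: Jul 4→Varga+Rossi, Jul 5→Beaumont, Jul 6→Tanaka, Jul 7→Beaumont, Jul 8→Santos, Jul 9→Varga, Jul 11→Tanaka, Jul 12→Bakr, Jul 13→Zhao.
Loads: Zhao 1/1, Varga 2/2, Tanaka 2/2, Rossi 1/1, Santos 1/1, Bakr 1/1, Beaumont 2/2.

10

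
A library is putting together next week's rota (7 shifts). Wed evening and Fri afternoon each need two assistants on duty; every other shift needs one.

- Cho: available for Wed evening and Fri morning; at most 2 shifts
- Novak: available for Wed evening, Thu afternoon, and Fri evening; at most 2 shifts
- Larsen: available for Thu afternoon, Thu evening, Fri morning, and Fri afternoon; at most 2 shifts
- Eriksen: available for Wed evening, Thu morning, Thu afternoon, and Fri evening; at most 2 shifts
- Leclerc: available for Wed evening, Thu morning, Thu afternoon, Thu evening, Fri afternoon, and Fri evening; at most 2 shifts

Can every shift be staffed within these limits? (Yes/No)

Yes

Fri afternoon can only be covered by Larsen and Leclerc, so that assignment is forced.
One valid schedule: Wed evening→Cho+Eriksen, Thu morning→Eriksen, Thu afternoon→Novak, Thu evening→Larsen, Fri morning→Cho, Fri afternoon→Larsen+Leclerc, Fri evening→Novak.
Loads: Cho 2/2, Novak 2/2, Larsen 2/2, Eriksen 2/2, Leclerc 1/2 — all within limits.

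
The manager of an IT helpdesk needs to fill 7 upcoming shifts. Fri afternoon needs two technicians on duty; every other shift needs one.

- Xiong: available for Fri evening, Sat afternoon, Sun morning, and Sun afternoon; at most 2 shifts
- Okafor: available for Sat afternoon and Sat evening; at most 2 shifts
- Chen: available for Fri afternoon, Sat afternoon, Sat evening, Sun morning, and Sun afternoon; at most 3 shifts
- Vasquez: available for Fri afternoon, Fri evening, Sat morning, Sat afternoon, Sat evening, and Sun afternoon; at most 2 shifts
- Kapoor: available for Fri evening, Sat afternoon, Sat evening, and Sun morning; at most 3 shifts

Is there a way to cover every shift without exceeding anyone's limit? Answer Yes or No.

Fri afternoon can only be covered by Chen and Vasquez, so that assignment is forced.
Sat morning can only be covered by Vasquez, so that assignment is forced.
One valid schedule: Fri afternoon→Chen+Vasquez, Fri evening→Xiong, Sat morning→Vasquez, Sat afternoon→Okafor, Sat evening→Okafor, Sun morning→Xiong, Sun afternoon→Chen.
Loads: Xiong 2/2, Okafor 2/2, Chen 2/3, Vasquez 2/2, Kapoor 0/3 — all within limits.

Yes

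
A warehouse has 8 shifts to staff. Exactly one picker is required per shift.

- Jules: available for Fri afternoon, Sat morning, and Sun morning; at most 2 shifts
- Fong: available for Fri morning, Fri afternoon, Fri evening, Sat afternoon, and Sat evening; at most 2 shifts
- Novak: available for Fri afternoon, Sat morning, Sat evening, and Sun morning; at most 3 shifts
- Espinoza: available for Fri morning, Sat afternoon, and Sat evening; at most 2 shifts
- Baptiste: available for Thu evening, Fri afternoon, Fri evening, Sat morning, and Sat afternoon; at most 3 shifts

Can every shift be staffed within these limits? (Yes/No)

Yes

Thu evening can only be covered by Baptiste, so that assignment is forced.
One valid schedule: Thu evening→Baptiste, Fri morning→Fong, Fri afternoon→Novak, Fri evening→Fong, Sat morning→Jules, Sat afternoon→Espinoza, Sat evening→Novak, Sun morning→Jules.
Loads: Jules 2/2, Fong 2/2, Novak 2/3, Espinoza 1/2, Baptiste 1/3 — all within limits.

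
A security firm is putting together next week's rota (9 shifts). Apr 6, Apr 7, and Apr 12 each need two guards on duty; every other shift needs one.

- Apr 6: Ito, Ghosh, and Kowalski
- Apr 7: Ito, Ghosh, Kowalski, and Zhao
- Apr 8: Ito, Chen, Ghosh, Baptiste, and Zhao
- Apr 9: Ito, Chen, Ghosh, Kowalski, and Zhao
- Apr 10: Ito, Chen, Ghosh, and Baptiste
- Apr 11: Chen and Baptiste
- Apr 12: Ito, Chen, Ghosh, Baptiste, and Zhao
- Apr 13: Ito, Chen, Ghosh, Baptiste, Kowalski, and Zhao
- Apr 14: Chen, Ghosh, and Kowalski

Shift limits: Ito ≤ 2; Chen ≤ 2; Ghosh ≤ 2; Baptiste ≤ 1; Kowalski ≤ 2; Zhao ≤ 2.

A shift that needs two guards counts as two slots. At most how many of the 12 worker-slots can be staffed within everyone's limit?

Total capacity across all guards is 2+2+2+1+2+2 = 11, and 12 slots are needed, so at most 11 can be filled.
An assignment achieving 11: Apr 6→Ito+Ghosh, Apr 7→Ito+Ghosh, Apr 8→Zhao, Apr 9→Kowalski, Apr 10→Baptiste, Apr 11→Chen, Apr 12→Zhao, Apr 13→Kowalski, Apr 14→Chen.
Loads: Ito 2/2, Chen 2/2, Ghosh 2/2, Baptiste 1/1, Kowalski 2/2, Zhao 2/2.

11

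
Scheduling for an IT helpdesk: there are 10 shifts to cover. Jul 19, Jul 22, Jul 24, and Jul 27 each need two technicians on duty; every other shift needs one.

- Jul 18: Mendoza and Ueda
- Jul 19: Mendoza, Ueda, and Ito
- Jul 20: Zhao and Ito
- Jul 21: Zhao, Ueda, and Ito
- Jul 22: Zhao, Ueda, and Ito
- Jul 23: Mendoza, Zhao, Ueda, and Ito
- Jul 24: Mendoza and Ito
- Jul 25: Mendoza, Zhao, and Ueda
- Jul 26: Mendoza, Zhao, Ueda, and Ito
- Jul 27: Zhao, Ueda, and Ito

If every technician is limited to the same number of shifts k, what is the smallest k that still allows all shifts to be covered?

4

With 4 technicians and 14 worker-slots to fill, someone must work at least ⌈14/4⌉ = 4 shifts, so k ≥ 4.
k = 4 works: Jul 18→Mendoza, Jul 19→Mendoza+Ueda, Jul 20→Zhao, Jul 21→Zhao, Jul 22→Zhao+Ueda, Jul 23→Ueda, Jul 24→Mendoza+Ito, Jul 25→Mendoza, Jul 26→Ito, Jul 27→Zhao+Ueda.
Loads: Mendoza 4, Zhao 4, Ueda 4, Ito 2 — all ≤ 4.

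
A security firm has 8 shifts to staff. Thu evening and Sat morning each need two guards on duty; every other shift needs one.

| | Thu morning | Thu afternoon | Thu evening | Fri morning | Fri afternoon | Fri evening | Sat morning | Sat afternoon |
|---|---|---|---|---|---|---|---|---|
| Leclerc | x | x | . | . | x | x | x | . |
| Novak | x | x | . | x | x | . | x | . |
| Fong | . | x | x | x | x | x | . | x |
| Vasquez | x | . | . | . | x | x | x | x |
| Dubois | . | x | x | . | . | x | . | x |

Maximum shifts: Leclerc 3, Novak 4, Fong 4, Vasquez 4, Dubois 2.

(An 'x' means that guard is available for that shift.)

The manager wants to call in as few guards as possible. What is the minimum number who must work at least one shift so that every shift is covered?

4

10 slots to fill and no one can take more than 4, so at least ⌈10/4⌉ = 3 guards are needed.
Shifts {Thu evening, Sat morning} need 4 slots, but among the guards available for them (Leclerc, Novak, Fong, Vasquez, and Dubois) any 3 together supply at most 3. So 3 guards are not enough.
Leclerc, Novak, Fong, and Dubois alone can cover everything: Thu morning→Leclerc, Thu afternoon→Novak, Thu evening→Fong+Dubois, Fri morning→Novak, Fri afternoon→Leclerc, Fri evening→Fong, Sat morning→Leclerc+Novak, Sat afternoon→Fong.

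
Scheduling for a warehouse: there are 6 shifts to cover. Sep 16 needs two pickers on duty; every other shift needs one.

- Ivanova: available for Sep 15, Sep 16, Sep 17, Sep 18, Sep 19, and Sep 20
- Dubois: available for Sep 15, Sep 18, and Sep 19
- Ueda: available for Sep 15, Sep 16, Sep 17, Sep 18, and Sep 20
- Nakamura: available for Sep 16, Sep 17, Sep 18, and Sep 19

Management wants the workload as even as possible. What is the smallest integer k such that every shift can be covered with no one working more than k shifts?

2

With 4 pickers and 7 worker-slots to fill, someone must work at least ⌈7/4⌉ = 2 shifts, so k ≥ 2.
k = 2 works: Sep 15→Ivanova, Sep 16→Ueda+Nakamura, Sep 17→Ueda, Sep 18→Dubois, Sep 19→Dubois, Sep 20→Ivanova.
Loads: Ivanova 2, Dubois 2, Ueda 2, Nakamura 1 — all ≤ 2.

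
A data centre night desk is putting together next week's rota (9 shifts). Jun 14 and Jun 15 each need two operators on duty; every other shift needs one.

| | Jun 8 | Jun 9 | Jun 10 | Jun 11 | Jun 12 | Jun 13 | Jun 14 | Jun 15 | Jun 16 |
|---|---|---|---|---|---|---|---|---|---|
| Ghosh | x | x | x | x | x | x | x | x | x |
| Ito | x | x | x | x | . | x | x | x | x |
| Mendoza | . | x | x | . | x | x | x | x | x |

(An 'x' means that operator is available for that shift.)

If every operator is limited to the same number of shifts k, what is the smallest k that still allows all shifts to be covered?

4

With 3 operators and 11 worker-slots to fill, someone must work at least ⌈11/3⌉ = 4 shifts, so k ≥ 4.
k = 4 works: Jun 8→Ghosh, Jun 9→Ghosh, Jun 10→Ito, Jun 11→Ghosh, Jun 12→Ghosh, Jun 13→Ito, Jun 14→Ito+Mendoza, Jun 15→Ito+Mendoza, Jun 16→Mendoza.
Loads: Ghosh 4, Ito 4, Mendoza 3 — all ≤ 4.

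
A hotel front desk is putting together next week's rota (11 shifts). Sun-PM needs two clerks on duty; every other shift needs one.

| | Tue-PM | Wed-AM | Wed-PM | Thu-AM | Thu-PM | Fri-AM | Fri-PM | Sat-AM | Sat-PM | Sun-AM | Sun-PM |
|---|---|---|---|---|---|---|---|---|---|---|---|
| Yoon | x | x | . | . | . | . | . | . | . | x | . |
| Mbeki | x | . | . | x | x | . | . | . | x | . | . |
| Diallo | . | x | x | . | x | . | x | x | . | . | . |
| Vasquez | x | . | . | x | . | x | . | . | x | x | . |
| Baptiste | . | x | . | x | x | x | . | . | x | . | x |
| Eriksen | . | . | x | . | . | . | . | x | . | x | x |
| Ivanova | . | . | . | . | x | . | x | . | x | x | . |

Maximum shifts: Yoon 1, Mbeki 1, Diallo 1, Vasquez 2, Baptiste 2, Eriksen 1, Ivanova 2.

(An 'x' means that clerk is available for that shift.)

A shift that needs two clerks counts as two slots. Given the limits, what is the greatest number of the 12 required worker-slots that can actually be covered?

Total capacity across all clerks is 1+1+1+2+2+1+2 = 10, and 12 slots are needed, so at most 10 can be filled.
An assignment achieving 10: Tue-PM→Yoon, Wed-AM→Baptiste, Wed-PM→Diallo, Thu-AM→Mbeki, Thu-PM→Ivanova, Fri-AM→Vasquez, Fri-PM→Ivanova, Sat-AM→Eriksen, Sat-PM→Vasquez, Sun-PM→Baptiste.
Loads: Yoon 1/1, Mbeki 1/1, Diallo 1/1, Vasquez 2/2, Baptiste 2/2, Eriksen 1/1, Ivanova 2/2.

10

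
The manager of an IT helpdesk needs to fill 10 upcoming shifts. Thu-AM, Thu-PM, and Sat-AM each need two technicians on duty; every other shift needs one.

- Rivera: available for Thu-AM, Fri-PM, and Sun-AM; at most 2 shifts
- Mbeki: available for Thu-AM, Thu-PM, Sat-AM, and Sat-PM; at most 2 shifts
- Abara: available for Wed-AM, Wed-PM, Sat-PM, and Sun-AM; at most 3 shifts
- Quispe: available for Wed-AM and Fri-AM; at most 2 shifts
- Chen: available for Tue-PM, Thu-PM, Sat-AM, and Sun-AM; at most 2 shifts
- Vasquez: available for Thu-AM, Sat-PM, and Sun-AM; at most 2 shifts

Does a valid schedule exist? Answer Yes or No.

No

Total capacity is 13 and 13 slots are needed, so capacity alone doesn't rule it out.
Shifts {Tue-PM, Thu-PM, Sat-AM} need 5 worker-slots in total, but the technicians available for any of those shifts (Mbeki and Chen) can supply at most 4 among them. So no valid schedule exists.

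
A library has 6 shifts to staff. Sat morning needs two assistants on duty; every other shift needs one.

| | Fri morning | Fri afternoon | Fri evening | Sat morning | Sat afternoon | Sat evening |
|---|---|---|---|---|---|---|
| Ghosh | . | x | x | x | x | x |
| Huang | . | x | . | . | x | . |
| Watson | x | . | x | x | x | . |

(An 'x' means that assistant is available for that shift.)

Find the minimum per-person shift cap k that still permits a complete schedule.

3

With 3 assistants and 7 worker-slots to fill, someone must work at least ⌈7/3⌉ = 3 shifts, so k ≥ 3.
k = 3 works: Fri morning→Watson, Fri afternoon→Ghosh, Fri evening→Watson, Sat morning→Ghosh+Watson, Sat afternoon→Huang, Sat evening→Ghosh.
Loads: Ghosh 3, Huang 1, Watson 3 — all ≤ 3.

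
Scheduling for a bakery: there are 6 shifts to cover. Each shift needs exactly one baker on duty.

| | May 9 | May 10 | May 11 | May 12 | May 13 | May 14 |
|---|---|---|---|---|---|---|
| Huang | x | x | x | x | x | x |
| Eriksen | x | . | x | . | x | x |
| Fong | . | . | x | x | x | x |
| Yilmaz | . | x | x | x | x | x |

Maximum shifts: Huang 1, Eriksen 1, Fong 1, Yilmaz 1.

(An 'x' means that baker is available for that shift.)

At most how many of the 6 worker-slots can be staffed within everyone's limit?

Total capacity across all bakers is 1+1+1+1 = 4, and 6 slots are needed, so at most 4 can be filled.
An assignment achieving 4: May 9→Huang, May 10→Yilmaz, May 11→Eriksen, May 12→Fong.
Loads: Huang 1/1, Eriksen 1/1, Fong 1/1, Yilmaz 1/1.

4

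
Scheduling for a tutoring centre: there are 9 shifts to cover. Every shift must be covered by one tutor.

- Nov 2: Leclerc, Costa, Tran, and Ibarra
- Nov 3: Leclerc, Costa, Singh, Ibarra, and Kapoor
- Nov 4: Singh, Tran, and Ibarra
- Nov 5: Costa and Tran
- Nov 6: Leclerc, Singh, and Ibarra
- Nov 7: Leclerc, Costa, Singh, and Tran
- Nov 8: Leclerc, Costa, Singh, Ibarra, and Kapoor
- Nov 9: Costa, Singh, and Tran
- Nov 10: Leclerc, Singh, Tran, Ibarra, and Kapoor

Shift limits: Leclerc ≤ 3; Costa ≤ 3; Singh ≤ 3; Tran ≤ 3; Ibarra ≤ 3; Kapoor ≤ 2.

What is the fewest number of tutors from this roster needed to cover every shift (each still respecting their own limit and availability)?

3

9 slots to fill and no one can take more than 3, so at least ⌈9/3⌉ = 3 tutors are needed.
Leclerc, Costa, and Singh alone can cover everything: Nov 2→Leclerc, Nov 3→Costa, Nov 4→Singh, Nov 5→Costa, Nov 6→Leclerc, Nov 7→Singh, Nov 8→Singh, Nov 9→Costa, Nov 10→Leclerc.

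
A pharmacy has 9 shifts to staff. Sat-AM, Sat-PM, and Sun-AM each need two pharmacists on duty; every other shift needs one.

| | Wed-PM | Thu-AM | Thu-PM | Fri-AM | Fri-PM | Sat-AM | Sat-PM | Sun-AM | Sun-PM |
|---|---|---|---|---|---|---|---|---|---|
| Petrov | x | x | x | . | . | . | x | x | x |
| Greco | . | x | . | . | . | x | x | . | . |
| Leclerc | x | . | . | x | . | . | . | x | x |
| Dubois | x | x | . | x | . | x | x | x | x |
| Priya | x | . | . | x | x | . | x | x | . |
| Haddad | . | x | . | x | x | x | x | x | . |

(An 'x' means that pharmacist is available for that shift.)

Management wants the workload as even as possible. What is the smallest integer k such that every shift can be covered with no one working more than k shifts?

With 6 pharmacists and 12 worker-slots to fill, someone must work at least ⌈12/6⌉ = 2 shifts, so k ≥ 2.
k = 2 works: Wed-PM→Leclerc, Thu-AM→Greco, Thu-PM→Petrov, Fri-AM→Leclerc, Fri-PM→Priya, Sat-AM→Greco+Dubois, Sat-PM→Dubois+Haddad, Sun-AM→Priya+Haddad, Sun-PM→Petrov.
Loads: Petrov 2, Greco 2, Leclerc 2, Dubois 2, Priya 2, Haddad 2 — all ≤ 2.

2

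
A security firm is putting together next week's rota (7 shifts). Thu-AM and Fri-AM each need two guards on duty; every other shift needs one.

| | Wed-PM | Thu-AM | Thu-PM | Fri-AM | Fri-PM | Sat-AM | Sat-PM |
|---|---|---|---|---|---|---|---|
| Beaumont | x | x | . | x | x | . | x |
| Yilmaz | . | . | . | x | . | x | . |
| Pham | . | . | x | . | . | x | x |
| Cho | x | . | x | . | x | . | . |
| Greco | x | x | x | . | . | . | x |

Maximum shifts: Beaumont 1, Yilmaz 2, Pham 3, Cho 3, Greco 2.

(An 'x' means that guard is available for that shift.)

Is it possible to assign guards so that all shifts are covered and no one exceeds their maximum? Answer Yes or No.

No

Total capacity is 11 and 9 slots are needed, so capacity alone doesn't rule it out.
Shifts {Thu-AM, Fri-AM} need 4 worker-slots in total, but the guards available for any of those shifts (Beaumont, Yilmaz, and Greco) can supply at most 3 among them. So no valid schedule exists.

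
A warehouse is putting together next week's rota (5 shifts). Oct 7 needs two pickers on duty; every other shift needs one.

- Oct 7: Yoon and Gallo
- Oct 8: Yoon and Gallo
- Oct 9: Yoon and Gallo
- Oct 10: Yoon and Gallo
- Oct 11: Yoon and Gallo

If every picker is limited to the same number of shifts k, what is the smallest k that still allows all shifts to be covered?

3

With 2 pickers and 6 worker-slots to fill, someone must work at least ⌈6/2⌉ = 3 shifts, so k ≥ 3.
k = 3 works: Oct 7→Yoon+Gallo, Oct 8→Yoon, Oct 9→Yoon, Oct 10→Gallo, Oct 11→Gallo.
Loads: Yoon 3, Gallo 3 — all ≤ 3.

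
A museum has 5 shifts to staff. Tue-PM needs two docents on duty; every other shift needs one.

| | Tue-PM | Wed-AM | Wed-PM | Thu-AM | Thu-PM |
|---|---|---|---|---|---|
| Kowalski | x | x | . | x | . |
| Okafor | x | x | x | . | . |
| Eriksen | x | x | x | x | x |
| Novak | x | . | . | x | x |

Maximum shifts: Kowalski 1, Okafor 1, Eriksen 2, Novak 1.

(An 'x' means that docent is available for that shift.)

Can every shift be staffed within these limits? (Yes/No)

Shifts {Tue-PM, Wed-AM, Wed-PM, Thu-AM, Thu-PM} need 6 worker-slots in total, but the docents available for any of those shifts (Kowalski, Okafor, Eriksen, and Novak) can supply at most 5 among them. So no valid schedule exists.

No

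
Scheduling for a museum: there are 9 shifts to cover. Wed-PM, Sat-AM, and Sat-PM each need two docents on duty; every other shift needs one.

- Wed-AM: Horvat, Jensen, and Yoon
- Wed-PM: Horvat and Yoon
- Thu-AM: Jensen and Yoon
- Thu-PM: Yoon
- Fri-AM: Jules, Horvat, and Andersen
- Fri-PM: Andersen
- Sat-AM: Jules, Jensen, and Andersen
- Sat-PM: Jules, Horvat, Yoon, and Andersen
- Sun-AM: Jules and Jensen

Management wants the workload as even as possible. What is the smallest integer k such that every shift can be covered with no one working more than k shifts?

3

With 5 docents and 12 worker-slots to fill, someone must work at least ⌈12/5⌉ = 3 shifts, so k ≥ 3.
k = 3 works: Wed-AM→Horvat, Wed-PM→Horvat+Yoon, Thu-AM→Jensen, Thu-PM→Yoon, Fri-AM→Jules, Fri-PM→Andersen, Sat-AM→Jules+Jensen, Sat-PM→Horvat+Yoon, Sun-AM→Jules.
Loads: Jules 3, Horvat 3, Jensen 2, Yoon 3, Andersen 1 — all ≤ 3.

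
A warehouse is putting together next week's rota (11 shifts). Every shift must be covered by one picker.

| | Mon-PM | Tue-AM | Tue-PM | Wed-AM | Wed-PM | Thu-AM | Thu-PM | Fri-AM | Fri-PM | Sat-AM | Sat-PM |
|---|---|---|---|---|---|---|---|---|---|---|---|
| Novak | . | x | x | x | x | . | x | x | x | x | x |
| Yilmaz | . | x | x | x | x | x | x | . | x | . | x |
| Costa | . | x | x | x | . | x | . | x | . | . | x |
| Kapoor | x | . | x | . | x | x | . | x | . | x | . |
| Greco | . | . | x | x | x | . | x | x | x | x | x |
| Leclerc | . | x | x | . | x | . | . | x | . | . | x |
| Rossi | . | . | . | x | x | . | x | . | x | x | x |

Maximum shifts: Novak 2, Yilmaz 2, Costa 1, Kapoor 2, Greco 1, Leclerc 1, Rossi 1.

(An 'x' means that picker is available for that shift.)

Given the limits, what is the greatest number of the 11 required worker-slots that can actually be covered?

10

Total capacity across all pickers is 2+2+1+2+1+1+1 = 10, and 11 slots are needed, so at most 10 can be filled.
An assignment achieving 10: Mon-PM→Kapoor, Tue-AM→Novak, Tue-PM→Leclerc, Wed-AM→Costa, Wed-PM→Rossi, Thu-AM→Yilmaz, Thu-PM→Novak, Fri-AM→Greco, Fri-PM→Yilmaz, Sat-AM→Kapoor.
Loads: Novak 2/2, Yilmaz 2/2, Costa 1/1, Kapoor 2/2, Greco 1/1, Leclerc 1/1, Rossi 1/1.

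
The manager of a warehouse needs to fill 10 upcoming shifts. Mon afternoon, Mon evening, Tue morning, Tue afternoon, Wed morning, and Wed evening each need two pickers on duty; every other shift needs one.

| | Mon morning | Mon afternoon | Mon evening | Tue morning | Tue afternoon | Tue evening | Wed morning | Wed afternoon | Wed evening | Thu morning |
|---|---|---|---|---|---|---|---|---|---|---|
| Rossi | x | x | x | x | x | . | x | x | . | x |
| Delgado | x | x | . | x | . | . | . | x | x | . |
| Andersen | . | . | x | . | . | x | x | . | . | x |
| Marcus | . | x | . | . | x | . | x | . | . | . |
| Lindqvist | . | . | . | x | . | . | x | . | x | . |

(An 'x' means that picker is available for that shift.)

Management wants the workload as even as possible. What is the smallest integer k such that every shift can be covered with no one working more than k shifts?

4

With 5 pickers and 16 worker-slots to fill, someone must work at least ⌈16/5⌉ = 4 shifts, so k ≥ 4.
k = 4 works: Mon morning→Rossi, Mon afternoon→Delgado+Marcus, Mon evening→Rossi+Andersen, Tue morning→Delgado+Lindqvist, Tue afternoon→Rossi+Marcus, Tue evening→Andersen, Wed morning→Andersen+Marcus, Wed afternoon→Rossi, Wed evening→Delgado+Lindqvist, Thu morning→Andersen.
Loads: Rossi 4, Delgado 3, Andersen 4, Marcus 3, Lindqvist 2 — all ≤ 4.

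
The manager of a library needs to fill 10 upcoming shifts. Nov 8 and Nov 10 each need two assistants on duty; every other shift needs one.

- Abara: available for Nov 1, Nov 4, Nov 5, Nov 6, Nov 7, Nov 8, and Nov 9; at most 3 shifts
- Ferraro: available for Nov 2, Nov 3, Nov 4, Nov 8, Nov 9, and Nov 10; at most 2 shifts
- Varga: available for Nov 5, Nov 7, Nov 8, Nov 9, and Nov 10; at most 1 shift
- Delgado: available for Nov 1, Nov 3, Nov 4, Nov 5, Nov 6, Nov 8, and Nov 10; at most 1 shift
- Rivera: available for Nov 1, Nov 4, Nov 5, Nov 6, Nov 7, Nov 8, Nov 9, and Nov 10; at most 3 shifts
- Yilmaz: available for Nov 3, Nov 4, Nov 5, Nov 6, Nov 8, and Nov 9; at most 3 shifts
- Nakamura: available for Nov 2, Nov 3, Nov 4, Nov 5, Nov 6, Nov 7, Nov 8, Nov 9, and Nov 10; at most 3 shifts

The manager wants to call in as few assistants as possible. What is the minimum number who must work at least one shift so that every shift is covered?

4

12 slots to fill and no one can take more than 3, so at least ⌈12/3⌉ = 4 assistants are needed.
Abara, Rivera, Yilmaz, and Nakamura alone can cover everything: Nov 1→Abara, Nov 2→Nakamura, Nov 3→Yilmaz, Nov 4→Abara, Nov 5→Rivera, Nov 6→Rivera, Nov 7→Abara, Nov 8→Yilmaz+Nakamura, Nov 9→Yilmaz, Nov 10→Rivera+Nakamura.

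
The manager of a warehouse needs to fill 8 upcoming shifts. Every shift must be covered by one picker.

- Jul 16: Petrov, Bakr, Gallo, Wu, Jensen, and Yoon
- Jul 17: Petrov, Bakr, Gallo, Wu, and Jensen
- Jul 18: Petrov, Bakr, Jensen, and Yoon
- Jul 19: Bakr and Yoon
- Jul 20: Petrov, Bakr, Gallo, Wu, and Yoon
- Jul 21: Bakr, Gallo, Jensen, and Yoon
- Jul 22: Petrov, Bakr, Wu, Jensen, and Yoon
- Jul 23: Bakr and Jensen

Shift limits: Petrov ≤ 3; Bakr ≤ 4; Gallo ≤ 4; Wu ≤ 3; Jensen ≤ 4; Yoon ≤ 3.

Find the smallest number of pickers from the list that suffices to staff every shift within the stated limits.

2

8 slots to fill and no one can take more than 4, so at least ⌈8/4⌉ = 2 pickers are needed.
Bakr and Gallo alone can cover everything: Jul 16→Gallo, Jul 17→Gallo, Jul 18→Bakr, Jul 19→Bakr, Jul 20→Gallo, Jul 21→Gallo, Jul 22→Bakr, Jul 23→Bakr.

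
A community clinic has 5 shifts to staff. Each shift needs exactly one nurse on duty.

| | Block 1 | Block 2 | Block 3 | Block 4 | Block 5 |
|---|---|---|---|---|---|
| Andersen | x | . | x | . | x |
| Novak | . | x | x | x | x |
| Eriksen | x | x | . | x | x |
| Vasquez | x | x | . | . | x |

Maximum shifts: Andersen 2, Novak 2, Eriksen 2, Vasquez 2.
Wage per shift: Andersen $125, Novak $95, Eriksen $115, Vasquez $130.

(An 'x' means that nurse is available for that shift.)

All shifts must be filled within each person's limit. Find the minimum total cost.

Picking the cheapest available nurse for each shift independently would cost $495, but that ignores the shift limits.
An optimal schedule: Block 1→Eriksen, Block 2→Eriksen, Block 3→Novak, Block 4→Novak, Block 5→Andersen.
Total: 115 + 115 + 95 + 95 + 125 = $545.

$545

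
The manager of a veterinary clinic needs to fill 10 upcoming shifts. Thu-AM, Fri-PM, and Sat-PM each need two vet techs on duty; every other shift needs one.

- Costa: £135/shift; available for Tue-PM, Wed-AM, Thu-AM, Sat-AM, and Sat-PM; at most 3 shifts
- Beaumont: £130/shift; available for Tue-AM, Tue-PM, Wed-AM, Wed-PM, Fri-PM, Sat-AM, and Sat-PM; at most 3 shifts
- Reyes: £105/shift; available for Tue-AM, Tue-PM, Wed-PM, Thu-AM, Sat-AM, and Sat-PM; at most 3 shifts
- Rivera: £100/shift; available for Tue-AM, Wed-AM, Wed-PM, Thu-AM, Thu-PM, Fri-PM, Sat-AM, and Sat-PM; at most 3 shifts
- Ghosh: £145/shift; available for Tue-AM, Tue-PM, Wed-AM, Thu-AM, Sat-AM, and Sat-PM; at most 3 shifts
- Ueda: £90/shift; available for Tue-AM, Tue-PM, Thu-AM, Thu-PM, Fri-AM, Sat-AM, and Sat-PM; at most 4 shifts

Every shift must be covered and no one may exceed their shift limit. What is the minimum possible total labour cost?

£1365

Fri-AM can only be covered by Ueda, so that assignment is forced.
Fri-PM can only be covered by Beaumont and Rivera, so that assignment is forced.
Picking the cheapest available vet tech for each shift independently would cost £1260, but that ignores the shift limits.
An optimal schedule: Tue-AM→Ueda, Tue-PM→Reyes, Wed-AM→Rivera, Wed-PM→Rivera, Thu-AM→Ueda+Reyes, Thu-PM→Ueda, Fri-AM→Ueda, Fri-PM→Rivera+Beaumont, Sat-AM→Beaumont, Sat-PM→Reyes+Beaumont.
Total: 90 + 105 + 100 + 100 + 90 + 105 + 90 + 90 + 100 + 130 + 130 + 105 + 130 = £1365.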